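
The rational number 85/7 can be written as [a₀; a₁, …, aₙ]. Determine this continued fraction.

[12; 7]

⌊85/7⌋ = 12, remainder 1
⌊7/1⌋ = 7, remainder 0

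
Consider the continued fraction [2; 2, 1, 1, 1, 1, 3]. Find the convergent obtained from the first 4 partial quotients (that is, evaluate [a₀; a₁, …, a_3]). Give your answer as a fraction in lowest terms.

12/5

Start with 1.
1 + 1/(1/1) = 1 + 1/1 = 2/1
2 + 1/(2/1) = 2 + 1/2 = 5/2
2 + 1/(5/2) = 2 + 2/5 = 12/5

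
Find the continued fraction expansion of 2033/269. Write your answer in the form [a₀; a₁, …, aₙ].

[7; 1, 1, 3, 1, 5, 5]

2033 = 7·269 + 150, so a_0 = 7
269 = 1·150 + 119, so a_1 = 1
150 = 1·119 + 31, so a_2 = 1
119 = 3·31 + 26, so a_3 = 3
31 = 1·26 + 5, so a_4 = 1
26 = 5·5 + 1, so a_5 = 5
5 = 5·1 + 0, so a_6 = 5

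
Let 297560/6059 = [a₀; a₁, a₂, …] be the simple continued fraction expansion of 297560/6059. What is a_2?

17

⌊297560/6059⌋ = 49, remainder 669
⌊6059/669⌋ = 9, remainder 38
⌊669/38⌋ = 17, remainder 23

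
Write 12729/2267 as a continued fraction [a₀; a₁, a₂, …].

Run the Euclidean algorithm, recording each quotient:
⌊12729/2267⌋ = 5, remainder 1394
⌊2267/1394⌋ = 1, remainder 873
⌊1394/873⌋ = 1, remainder 521
⌊873/521⌋ = 1, remainder 352
⌊521/352⌋ = 1, remainder 169
⌊352/169⌋ = 2, remainder 14
⌊169/14⌋ = 12, remainder 1
⌊14/1⌋ = 14, remainder 0

[5; 1, 1, 1, 1, 2, 12, 14]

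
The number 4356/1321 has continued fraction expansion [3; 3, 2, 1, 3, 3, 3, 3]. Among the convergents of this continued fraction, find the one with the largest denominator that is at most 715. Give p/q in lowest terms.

a_0 = 3: 3/1  (≤ bound)
a_1 = 3: 10/3  (≤ bound)
a_2 = 2: 23/7  (≤ bound)
a_3 = 1: 33/10  (≤ bound)
a_4 = 3: 122/37  (≤ bound)
a_5 = 3: 399/121  (≤ bound)
a_6 = 3: 1319/400  (≤ bound)
a_7 = 3: 4356/1321  (> 715, stop)

1319/400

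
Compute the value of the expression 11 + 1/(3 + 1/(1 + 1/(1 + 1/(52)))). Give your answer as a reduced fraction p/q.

4153/368

Work from the innermost term outward:
Start with 52.
1 + 1/(52/1) = 1 + 1/52 = 53/52
1 + 1/(53/52) = 1 + 52/53 = 105/53
3 + 1/(105/53) = 3 + 53/105 = 368/105
11 + 1/(368/105) = 11 + 105/368 = 4153/368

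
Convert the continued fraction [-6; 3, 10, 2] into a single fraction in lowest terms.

Use the convergent recurrence hₖ = aₖ·hₖ₋₁ + hₖ₋₂ (and likewise for the denominators kₖ):
a_0 = -6: -6/1
a_1 = 3: -17/3
a_2 = 10: -176/31
a_3 = 2: -369/65

-369/65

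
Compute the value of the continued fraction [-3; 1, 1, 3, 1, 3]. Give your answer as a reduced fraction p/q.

-83/34

a_0 = -3: -3/1
a_1 = 1: -2/1
a_2 = 1: -5/2
a_3 = 3: -17/7
a_4 = 1: -22/9
a_5 = 3: -83/34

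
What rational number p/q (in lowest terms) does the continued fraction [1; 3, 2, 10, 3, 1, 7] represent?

a_0 = 1: 1/1
a_1 = 3: 4/3
a_2 = 2: 9/7
a_3 = 10: 94/73
a_4 = 3: 291/226
a_5 = 1: 385/299
a_6 = 7: 2986/2319

2986/2319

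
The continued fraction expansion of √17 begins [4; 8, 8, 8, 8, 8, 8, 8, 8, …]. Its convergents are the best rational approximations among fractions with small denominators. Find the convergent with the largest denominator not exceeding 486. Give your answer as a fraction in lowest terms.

268/65

a_0 = 4: 4/1  (≤ bound)
a_1 = 8: 33/8  (≤ bound)
a_2 = 8: 268/65  (≤ bound)
a_3 = 8: 2177/528  (> 486, stop)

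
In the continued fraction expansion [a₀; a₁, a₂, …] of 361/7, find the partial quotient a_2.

Run the Euclidean algorithm, recording each quotient:
361 = 51·7 + 4, so a_0 = 51
7 = 1·4 + 3, so a_1 = 1
4 = 1·3 + 1, so a_2 = 1

1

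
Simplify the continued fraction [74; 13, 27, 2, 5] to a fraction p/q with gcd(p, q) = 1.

Start with 5.
2 + 1/(5/1) = 2 + 1/5 = 11/5
27 + 1/(11/5) = 27 + 5/11 = 302/11
13 + 1/(302/11) = 13 + 11/302 = 3937/302
74 + 1/(3937/302) = 74 + 302/3937 = 291640/3937

291640/3937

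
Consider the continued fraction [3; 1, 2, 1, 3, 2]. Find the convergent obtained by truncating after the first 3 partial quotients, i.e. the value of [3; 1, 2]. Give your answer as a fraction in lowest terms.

11/3

Start with 2.
1 + 1/(2/1) = 1 + 1/2 = 3/2
3 + 1/(3/2) = 3 + 2/3 = 11/3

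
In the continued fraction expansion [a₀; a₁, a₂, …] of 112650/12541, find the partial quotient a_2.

112650 = 8·12541 + 12322, so a_0 = 8
12541 = 1·12322 + 219, so a_1 = 1
12322 = 56·219 + 58, so a_2 = 56

56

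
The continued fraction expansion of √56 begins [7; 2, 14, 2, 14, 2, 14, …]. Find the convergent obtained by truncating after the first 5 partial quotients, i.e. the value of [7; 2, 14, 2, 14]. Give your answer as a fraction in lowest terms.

Start with 14.
2 + 1/(14/1) = 2 + 1/14 = 29/14
14 + 1/(29/14) = 14 + 14/29 = 420/29
2 + 1/(420/29) = 2 + 29/420 = 869/420
7 + 1/(869/420) = 7 + 420/869 = 6503/869

6503/869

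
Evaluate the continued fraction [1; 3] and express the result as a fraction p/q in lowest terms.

a_0 = 1: 1/1
a_1 = 3: 4/3

4/3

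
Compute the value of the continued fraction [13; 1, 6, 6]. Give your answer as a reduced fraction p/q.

596/43

a_0 = 13: 13/1
a_1 = 1: 14/1
a_2 = 6: 97/7
a_3 = 6: 596/43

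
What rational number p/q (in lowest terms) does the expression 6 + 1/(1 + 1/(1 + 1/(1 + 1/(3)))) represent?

Build up convergents one term at a time:
a_0 = 6: 6/1
a_1 = 1: 7/1
a_2 = 1: 13/2
a_3 = 1: 20/3
a_4 = 3: 73/11

73/11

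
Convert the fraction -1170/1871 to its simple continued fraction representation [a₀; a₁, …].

[-1; 2, 1, 2, 46, 2, 2]

-1170 = -1·1871 + 701, so a_0 = -1
1871 = 2·701 + 469, so a_1 = 2
701 = 1·469 + 232, so a_2 = 1
469 = 2·232 + 5, so a_3 = 2
232 = 46·5 + 2, so a_4 = 46
5 = 2·2 + 1, so a_5 = 2
2 = 2·1 + 0, so a_6 = 2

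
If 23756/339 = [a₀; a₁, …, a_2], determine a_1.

13

⌊23756/339⌋ = 70, remainder 26
⌊339/26⌋ = 13, remainder 1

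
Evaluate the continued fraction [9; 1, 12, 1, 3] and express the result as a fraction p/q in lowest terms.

a_0 = 9: 9/1
a_1 = 1: 10/1
a_2 = 12: 129/13
a_3 = 1: 139/14
a_4 = 3: 546/55

546/55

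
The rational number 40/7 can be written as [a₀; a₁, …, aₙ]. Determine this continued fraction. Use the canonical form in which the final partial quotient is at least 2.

[5; 1, 2, 2]

Apply division with remainder until the remainder is 0:
40 ÷ 7 → quotient 5, remainder 5
7 ÷ 5 → quotient 1, remainder 2
5 ÷ 2 → quotient 2, remainder 1
2 ÷ 1 → quotient 2, remainder 0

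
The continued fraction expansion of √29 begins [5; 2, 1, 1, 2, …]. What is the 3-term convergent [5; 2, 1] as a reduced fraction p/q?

16/3

Compute successive convergents:
a_0 = 5: 5/1
a_1 = 2: 11/2
a_2 = 1: 16/3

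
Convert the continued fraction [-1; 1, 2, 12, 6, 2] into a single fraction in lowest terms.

a_0 = -1: -1/1
a_1 = 1: 0/1
a_2 = 2: -1/3
a_3 = 12: -12/37
a_4 = 6: -73/225
a_5 = 2: -158/487

-158/487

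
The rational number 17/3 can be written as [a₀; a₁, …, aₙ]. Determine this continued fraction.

[5; 1, 2]

Run the Euclidean algorithm, recording each quotient:
17 ÷ 3 → quotient 5, remainder 2
3 ÷ 2 → quotient 1, remainder 1
2 ÷ 1 → quotient 2, remainder 0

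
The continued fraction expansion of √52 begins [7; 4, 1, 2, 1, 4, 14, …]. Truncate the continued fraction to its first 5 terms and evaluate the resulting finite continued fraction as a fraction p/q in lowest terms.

Build up convergents one term at a time:
a_0 = 7: 7/1
a_1 = 4: 29/4
a_2 = 1: 36/5
a_3 = 2: 101/14
a_4 = 1: 137/19

137/19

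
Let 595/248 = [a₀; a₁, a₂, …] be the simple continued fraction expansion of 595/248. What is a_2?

Repeatedly divide and take the remainder:
⌊595/248⌋ = 2, remainder 99
⌊248/99⌋ = 2, remainder 50
⌊99/50⌋ = 1, remainder 49

1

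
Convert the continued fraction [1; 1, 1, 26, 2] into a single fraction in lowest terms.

Start with 2.
26 + 1/(2/1) = 26 + 1/2 = 53/2
1 + 1/(53/2) = 1 + 2/53 = 55/53
1 + 1/(55/53) = 1 + 53/55 = 108/55
1 + 1/(108/55) = 1 + 55/108 = 163/108

163/108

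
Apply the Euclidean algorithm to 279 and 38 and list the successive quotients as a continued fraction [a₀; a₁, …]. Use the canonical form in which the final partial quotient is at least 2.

[7; 2, 1, 12]

279 = 7·38 + 13, so a_0 = 7
38 = 2·13 + 12, so a_1 = 2
13 = 1·12 + 1, so a_2 = 1
12 = 12·1 + 0, so a_3 = 12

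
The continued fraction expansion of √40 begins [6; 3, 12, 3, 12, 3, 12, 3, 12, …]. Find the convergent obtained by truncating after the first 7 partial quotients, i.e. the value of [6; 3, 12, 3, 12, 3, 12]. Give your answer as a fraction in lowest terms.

337434/53353

Start with 12.
3 + 1/(12/1) = 3 + 1/12 = 37/12
12 + 1/(37/12) = 12 + 12/37 = 456/37
3 + 1/(456/37) = 3 + 37/456 = 1405/456
12 + 1/(1405/456) = 12 + 456/1405 = 17316/1405
3 + 1/(17316/1405) = 3 + 1405/17316 = 53353/17316
6 + 1/(53353/17316) = 6 + 17316/53353 = 337434/53353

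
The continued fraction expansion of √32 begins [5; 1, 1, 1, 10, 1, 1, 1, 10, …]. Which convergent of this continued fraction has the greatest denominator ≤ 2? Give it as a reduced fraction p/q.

11/2

List convergents until the denominator exceeds the bound:
a_0 = 5: 5/1  (≤ bound)
a_1 = 1: 6/1  (≤ bound)
a_2 = 1: 11/2  (≤ bound)
a_3 = 1: 17/3  (> 2, stop)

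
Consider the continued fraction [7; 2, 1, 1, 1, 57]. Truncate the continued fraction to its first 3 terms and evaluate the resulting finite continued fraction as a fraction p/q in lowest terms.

22/3

Build up convergents one term at a time:
a_0 = 7: 7/1
a_1 = 2: 15/2
a_2 = 1: 22/3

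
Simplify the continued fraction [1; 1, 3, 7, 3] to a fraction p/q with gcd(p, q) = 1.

160/91

Compute successive convergents:
a_0 = 1: 1/1
a_1 = 1: 2/1
a_2 = 3: 7/4
a_3 = 7: 51/29
a_4 = 3: 160/91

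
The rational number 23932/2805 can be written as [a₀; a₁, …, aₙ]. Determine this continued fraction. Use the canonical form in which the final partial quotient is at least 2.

23932 ÷ 2805 → quotient 8, remainder 1492
2805 ÷ 1492 → quotient 1, remainder 1313
1492 ÷ 1313 → quotient 1, remainder 179
1313 ÷ 179 → quotient 7, remainder 60
179 ÷ 60 → quotient 2, remainder 59
60 ÷ 59 → quotient 1, remainder 1
59 ÷ 1 → quotient 59, remainder 0

[8; 1, 1, 7, 2, 1, 59]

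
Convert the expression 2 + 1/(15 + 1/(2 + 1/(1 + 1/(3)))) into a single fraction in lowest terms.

349/169

Compute successive convergents:
a_0 = 2: 2/1
a_1 = 15: 31/15
a_2 = 2: 64/31
a_3 = 1: 95/46
a_4 = 3: 349/169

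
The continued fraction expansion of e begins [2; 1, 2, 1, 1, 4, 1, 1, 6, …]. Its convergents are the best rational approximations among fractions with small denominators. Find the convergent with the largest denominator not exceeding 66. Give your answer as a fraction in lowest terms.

106/39

a_0 = 2: 2/1  (≤ bound)
a_1 = 1: 3/1  (≤ bound)
a_2 = 2: 8/3  (≤ bound)
a_3 = 1: 11/4  (≤ bound)
a_4 = 1: 19/7  (≤ bound)
a_5 = 4: 87/32  (≤ bound)
a_6 = 1: 106/39  (≤ bound)
a_7 = 1: 193/71  (> 66, stop)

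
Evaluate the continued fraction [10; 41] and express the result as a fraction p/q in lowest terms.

Use the convergent recurrence hₖ = aₖ·hₖ₋₁ + hₖ₋₂ (and likewise for the denominators kₖ):
a_0 = 10: 10/1
a_1 = 41: 411/41

411/41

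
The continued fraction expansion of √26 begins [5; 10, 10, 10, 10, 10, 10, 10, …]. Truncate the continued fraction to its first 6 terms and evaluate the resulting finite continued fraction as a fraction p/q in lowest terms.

530451/104030

Use the convergent recurrence hₖ = aₖ·hₖ₋₁ + hₖ₋₂ (and likewise for the denominators kₖ):
a_0 = 5: 5/1
a_1 = 10: 51/10
a_2 = 10: 515/101
a_3 = 10: 5201/1020
a_4 = 10: 52525/10301
a_5 = 10: 530451/104030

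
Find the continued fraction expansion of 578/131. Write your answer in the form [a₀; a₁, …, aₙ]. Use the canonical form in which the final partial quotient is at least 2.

⌊578/131⌋ = 4, remainder 54
⌊131/54⌋ = 2, remainder 23
⌊54/23⌋ = 2, remainder 8
⌊23/8⌋ = 2, remainder 7
⌊8/7⌋ = 1, remainder 1
⌊7/1⌋ = 7, remainder 0

[4; 2, 2, 2, 1, 7]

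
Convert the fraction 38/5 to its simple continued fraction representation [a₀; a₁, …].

⌊38/5⌋ = 7, remainder 3
⌊5/3⌋ = 1, remainder 2
⌊3/2⌋ = 1, remainder 1
⌊2/1⌋ = 2, remainder 0

[7; 1, 1, 2]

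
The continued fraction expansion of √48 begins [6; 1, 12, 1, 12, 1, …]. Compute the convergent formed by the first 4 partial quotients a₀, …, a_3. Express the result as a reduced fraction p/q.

a_0 = 6: 6/1
a_1 = 1: 7/1
a_2 = 12: 90/13
a_3 = 1: 97/14

97/14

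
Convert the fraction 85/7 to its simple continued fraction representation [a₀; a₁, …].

85 ÷ 7 → quotient 12, remainder 1
7 ÷ 1 → quotient 7, remainder 0

[12; 7]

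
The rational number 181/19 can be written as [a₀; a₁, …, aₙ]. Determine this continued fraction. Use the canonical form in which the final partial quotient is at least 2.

⌊181/19⌋ = 9, remainder 10
⌊19/10⌋ = 1, remainder 9
⌊10/9⌋ = 1, remainder 1
⌊9/1⌋ = 9, remainder 0

[9; 1, 1, 9]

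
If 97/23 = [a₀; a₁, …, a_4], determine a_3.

Repeatedly divide and take the remainder:
97 ÷ 23 → quotient 4, remainder 5
23 ÷ 5 → quotient 4, remainder 3
5 ÷ 3 → quotient 1, remainder 2
3 ÷ 2 → quotient 1, remainder 1

1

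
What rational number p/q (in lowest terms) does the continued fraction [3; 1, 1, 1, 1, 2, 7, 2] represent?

Compute successive convergents:
a_0 = 3: 3/1
a_1 = 1: 4/1
a_2 = 1: 7/2
a_3 = 1: 11/3
a_4 = 1: 18/5
a_5 = 2: 47/13
a_6 = 7: 347/96
a_7 = 2: 741/205

741/205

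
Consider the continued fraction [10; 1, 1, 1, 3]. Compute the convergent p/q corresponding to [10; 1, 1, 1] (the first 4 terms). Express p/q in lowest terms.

Build up convergents one term at a time:
a_0 = 10: 10/1
a_1 = 1: 11/1
a_2 = 1: 21/2
a_3 = 1: 32/3

32/3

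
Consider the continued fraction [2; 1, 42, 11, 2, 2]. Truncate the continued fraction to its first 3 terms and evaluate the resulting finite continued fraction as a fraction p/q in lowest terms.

Start with 42.
1 + 1/(42/1) = 1 + 1/42 = 43/42
2 + 1/(43/42) = 2 + 42/43 = 128/43

128/43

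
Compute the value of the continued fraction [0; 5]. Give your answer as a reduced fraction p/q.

Starting at the tail and folding back:
Start with 5.
0 + 1/(5/1) = 0 + 1/5 = 1/5

1/5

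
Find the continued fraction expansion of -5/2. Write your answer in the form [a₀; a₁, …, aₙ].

[-3; 2]

-5 ÷ 2 → quotient -3, remainder 1
2 ÷ 1 → quotient 2, remainder 0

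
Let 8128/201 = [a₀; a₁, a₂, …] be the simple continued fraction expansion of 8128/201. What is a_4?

1

8128 ÷ 201 → quotient 40, remainder 88
201 ÷ 88 → quotient 2, remainder 25
88 ÷ 25 → quotient 3, remainder 13
25 ÷ 13 → quotient 1, remainder 12
13 ÷ 12 → quotient 1, remainder 1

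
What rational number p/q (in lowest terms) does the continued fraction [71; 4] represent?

285/4

Start with 4.
71 + 1/(4/1) = 71 + 1/4 = 285/4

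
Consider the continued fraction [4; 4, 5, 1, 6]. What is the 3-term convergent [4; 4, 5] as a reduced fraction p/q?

Start with 5.
4 + 1/(5/1) = 4 + 1/5 = 21/5
4 + 1/(21/5) = 4 + 5/21 = 89/21

89/21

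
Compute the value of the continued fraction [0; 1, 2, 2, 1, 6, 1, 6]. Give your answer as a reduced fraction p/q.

371/529

Start with 6.
1 + 1/(6/1) = 1 + 1/6 = 7/6
6 + 1/(7/6) = 6 + 6/7 = 48/7
1 + 1/(48/7) = 1 + 7/48 = 55/48
2 + 1/(55/48) = 2 + 48/55 = 158/55
2 + 1/(158/55) = 2 + 55/158 = 371/158
1 + 1/(371/158) = 1 + 158/371 = 529/371
0 + 1/(529/371) = 0 + 371/529 = 371/529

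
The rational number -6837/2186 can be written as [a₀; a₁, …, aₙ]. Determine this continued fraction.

Run the Euclidean algorithm, recording each quotient:
⌊-6837/2186⌋ = -4, remainder 1907
⌊2186/1907⌋ = 1, remainder 279
⌊1907/279⌋ = 6, remainder 233
⌊279/233⌋ = 1, remainder 46
⌊233/46⌋ = 5, remainder 3
⌊46/3⌋ = 15, remainder 1
⌊3/1⌋ = 3, remainder 0

[-4; 1, 6, 1, 5, 15, 3]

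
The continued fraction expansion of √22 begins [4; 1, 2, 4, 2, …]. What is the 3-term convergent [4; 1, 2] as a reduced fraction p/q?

Starting at the tail and folding back:
Start with 2.
1 + 1/(2/1) = 1 + 1/2 = 3/2
4 + 1/(3/2) = 4 + 2/3 = 14/3

14/3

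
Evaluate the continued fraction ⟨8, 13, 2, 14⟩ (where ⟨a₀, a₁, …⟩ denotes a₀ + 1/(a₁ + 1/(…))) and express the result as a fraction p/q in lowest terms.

3157/391

a_0 = 8: 8/1
a_1 = 13: 105/13
a_2 = 2: 218/27
a_3 = 14: 3157/391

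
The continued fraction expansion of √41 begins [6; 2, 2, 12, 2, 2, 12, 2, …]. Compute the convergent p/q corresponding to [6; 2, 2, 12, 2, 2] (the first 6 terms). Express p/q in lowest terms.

Start with 2.
2 + 1/(2/1) = 2 + 1/2 = 5/2
12 + 1/(5/2) = 12 + 2/5 = 62/5
2 + 1/(62/5) = 2 + 5/62 = 129/62
2 + 1/(129/62) = 2 + 62/129 = 320/129
6 + 1/(320/129) = 6 + 129/320 = 2049/320

2049/320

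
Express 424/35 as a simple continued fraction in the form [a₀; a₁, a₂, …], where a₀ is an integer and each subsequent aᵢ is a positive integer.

424 = 12·35 + 4, so a_0 = 12
35 = 8·4 + 3, so a_1 = 8
4 = 1·3 + 1, so a_2 = 1
3 = 3·1 + 0, so a_3 = 3

[12; 8, 1, 3]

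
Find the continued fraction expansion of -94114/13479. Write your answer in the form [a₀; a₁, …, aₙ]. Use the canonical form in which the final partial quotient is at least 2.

[-7; 56, 2, 1, 1, 15, 3]

Apply division with remainder until the remainder is 0:
-94114 ÷ 13479 → quotient -7, remainder 239
13479 ÷ 239 → quotient 56, remainder 95
239 ÷ 95 → quotient 2, remainder 49
95 ÷ 49 → quotient 1, remainder 46
49 ÷ 46 → quotient 1, remainder 3
46 ÷ 3 → quotient 15, remainder 1
3 ÷ 1 → quotient 3, remainder 0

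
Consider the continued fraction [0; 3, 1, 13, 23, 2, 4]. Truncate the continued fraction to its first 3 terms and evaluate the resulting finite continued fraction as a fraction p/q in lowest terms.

Compute successive convergents:
a_0 = 0: 0/1
a_1 = 3: 1/3
a_2 = 1: 1/4

1/4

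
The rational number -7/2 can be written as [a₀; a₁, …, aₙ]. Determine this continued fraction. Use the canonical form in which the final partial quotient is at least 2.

[-4; 2]

Run the Euclidean algorithm, recording each quotient:
-7 ÷ 2 → quotient -4, remainder 1
2 ÷ 1 → quotient 2, remainder 0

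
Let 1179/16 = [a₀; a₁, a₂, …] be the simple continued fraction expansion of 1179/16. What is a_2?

1179 ÷ 16 → quotient 73, remainder 11
16 ÷ 11 → quotient 1, remainder 5
11 ÷ 5 → quotient 2, remainder 1

2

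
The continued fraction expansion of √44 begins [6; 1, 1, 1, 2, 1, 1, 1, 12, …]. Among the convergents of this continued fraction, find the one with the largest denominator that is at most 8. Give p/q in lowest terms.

53/8

a_0 = 6: 6/1  (≤ bound)
a_1 = 1: 7/1  (≤ bound)
a_2 = 1: 13/2  (≤ bound)
a_3 = 1: 20/3  (≤ bound)
a_4 = 2: 53/8  (≤ bound)
a_5 = 1: 73/11  (> 8, stop)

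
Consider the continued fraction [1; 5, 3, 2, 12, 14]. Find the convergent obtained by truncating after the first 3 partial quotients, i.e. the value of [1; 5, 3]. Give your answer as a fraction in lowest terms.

19/16

Start with 3.
5 + 1/(3/1) = 5 + 1/3 = 16/3
1 + 1/(16/3) = 1 + 3/16 = 19/16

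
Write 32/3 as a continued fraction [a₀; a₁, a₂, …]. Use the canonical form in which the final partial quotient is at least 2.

32 ÷ 3 → quotient 10, remainder 2
3 ÷ 2 → quotient 1, remainder 1
2 ÷ 1 → quotient 2, remainder 0

[10; 1, 2]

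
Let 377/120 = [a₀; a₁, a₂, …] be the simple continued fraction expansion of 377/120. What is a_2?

377 = 3·120 + 17, so a_0 = 3
120 = 7·17 + 1, so a_1 = 7
17 = 17·1 + 0, so a_2 = 17

17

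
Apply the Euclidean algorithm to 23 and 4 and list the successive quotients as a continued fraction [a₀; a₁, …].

Repeatedly divide and take the remainder:
23 = 5·4 + 3, so a_0 = 5
4 = 1·3 + 1, so a_1 = 1
3 = 3·1 + 0, so a_2 = 3

[5; 1, 3]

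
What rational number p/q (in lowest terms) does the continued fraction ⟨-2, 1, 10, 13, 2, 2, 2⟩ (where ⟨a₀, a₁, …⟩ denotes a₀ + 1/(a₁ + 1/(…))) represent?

Start with 2.
2 + 1/(2/1) = 2 + 1/2 = 5/2
2 + 1/(5/2) = 2 + 2/5 = 12/5
13 + 1/(12/5) = 13 + 5/12 = 161/12
10 + 1/(161/12) = 10 + 12/161 = 1622/161
1 + 1/(1622/161) = 1 + 161/1622 = 1783/1622
-2 + 1/(1783/1622) = -2 + 1622/1783 = -1944/1783

-1944/1783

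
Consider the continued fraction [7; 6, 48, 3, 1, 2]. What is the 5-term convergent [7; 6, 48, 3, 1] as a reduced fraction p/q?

8327/1162

Start with 1.
3 + 1/(1/1) = 3 + 1/1 = 4/1
48 + 1/(4/1) = 48 + 1/4 = 193/4
6 + 1/(193/4) = 6 + 4/193 = 1162/193
7 + 1/(1162/193) = 7 + 193/1162 = 8327/1162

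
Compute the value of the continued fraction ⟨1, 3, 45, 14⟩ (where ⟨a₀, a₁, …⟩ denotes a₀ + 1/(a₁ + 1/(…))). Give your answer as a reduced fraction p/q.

2538/1907

Start with 14.
45 + 1/(14/1) = 45 + 1/14 = 631/14
3 + 1/(631/14) = 3 + 14/631 = 1907/631
1 + 1/(1907/631) = 1 + 631/1907 = 2538/1907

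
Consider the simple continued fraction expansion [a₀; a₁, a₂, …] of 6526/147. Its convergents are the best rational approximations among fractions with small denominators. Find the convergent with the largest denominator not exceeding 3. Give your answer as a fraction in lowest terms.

133/3

a_0 = 44: 44/1  (≤ bound)
a_1 = 2: 89/2  (≤ bound)
a_2 = 1: 133/3  (≤ bound)
a_3 = 1: 222/5  (> 3, stop)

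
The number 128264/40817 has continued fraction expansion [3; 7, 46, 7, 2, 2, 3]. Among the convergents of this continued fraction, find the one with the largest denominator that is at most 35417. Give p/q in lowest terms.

a_0 = 3: 3/1  (≤ bound)
a_1 = 7: 22/7  (≤ bound)
a_2 = 46: 1015/323  (≤ bound)
a_3 = 7: 7127/2268  (≤ bound)
a_4 = 2: 15269/4859  (≤ bound)
a_5 = 2: 37665/11986  (≤ bound)
a_6 = 3: 128264/40817  (> 35417, stop)

37665/11986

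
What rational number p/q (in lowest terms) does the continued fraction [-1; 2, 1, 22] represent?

Build up convergents one term at a time:
a_0 = -1: -1/1
a_1 = 2: -1/2
a_2 = 1: -2/3
a_3 = 22: -45/68

-45/68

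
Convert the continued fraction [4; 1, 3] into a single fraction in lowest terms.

19/4

a_0 = 4: 4/1
a_1 = 1: 5/1
a_2 = 3: 19/4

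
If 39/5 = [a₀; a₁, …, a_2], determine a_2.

4

Repeatedly divide and take the remainder:
39 ÷ 5 → quotient 7, remainder 4
5 ÷ 4 → quotient 1, remainder 1
4 ÷ 1 → quotient 4, remainder 0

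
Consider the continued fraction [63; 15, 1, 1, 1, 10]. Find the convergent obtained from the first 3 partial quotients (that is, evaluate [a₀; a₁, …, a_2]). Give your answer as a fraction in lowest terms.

Compute successive convergents:
a_0 = 63: 63/1
a_1 = 15: 946/15
a_2 = 1: 1009/16

1009/16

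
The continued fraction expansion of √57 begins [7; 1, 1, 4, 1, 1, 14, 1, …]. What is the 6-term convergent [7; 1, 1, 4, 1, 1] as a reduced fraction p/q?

a_0 = 7: 7/1
a_1 = 1: 8/1
a_2 = 1: 15/2
a_3 = 4: 68/9
a_4 = 1: 83/11
a_5 = 1: 151/20

151/20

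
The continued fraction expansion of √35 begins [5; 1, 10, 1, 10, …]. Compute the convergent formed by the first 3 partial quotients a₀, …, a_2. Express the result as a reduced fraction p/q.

Starting at the tail and folding back:
Start with 10.
1 + 1/(10/1) = 1 + 1/10 = 11/10
5 + 1/(11/10) = 5 + 10/11 = 65/11

65/11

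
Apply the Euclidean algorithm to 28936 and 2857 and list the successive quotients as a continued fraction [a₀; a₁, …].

[10; 7, 1, 4, 6, 2, 5]

28936 ÷ 2857 → quotient 10, remainder 366
2857 ÷ 366 → quotient 7, remainder 295
366 ÷ 295 → quotient 1, remainder 71
295 ÷ 71 → quotient 4, remainder 11
71 ÷ 11 → quotient 6, remainder 5
11 ÷ 5 → quotient 2, remainder 1
5 ÷ 1 → quotient 5, remainder 0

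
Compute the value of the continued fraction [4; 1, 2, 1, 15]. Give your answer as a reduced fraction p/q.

a_0 = 4: 4/1
a_1 = 1: 5/1
a_2 = 2: 14/3
a_3 = 1: 19/4
a_4 = 15: 299/63

299/63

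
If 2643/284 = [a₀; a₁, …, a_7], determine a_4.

3

2643 ÷ 284 → quotient 9, remainder 87
284 ÷ 87 → quotient 3, remainder 23
87 ÷ 23 → quotient 3, remainder 18
23 ÷ 18 → quotient 1, remainder 5
18 ÷ 5 → quotient 3, remainder 3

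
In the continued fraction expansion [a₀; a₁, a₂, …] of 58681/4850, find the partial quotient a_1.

Repeatedly divide and take the remainder:
58681 = 12·4850 + 481, so a_0 = 12
4850 = 10·481 + 40, so a_1 = 10

10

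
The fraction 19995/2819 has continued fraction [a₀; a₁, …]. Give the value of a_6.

Run the Euclidean algorithm, recording each quotient:
19995 = 7·2819 + 262, so a_0 = 7
2819 = 10·262 + 199, so a_1 = 10
262 = 1·199 + 63, so a_2 = 1
199 = 3·63 + 10, so a_3 = 3
63 = 6·10 + 3, so a_4 = 6
10 = 3·3 + 1, so a_5 = 3
3 = 3·1 + 0, so a_6 = 3

3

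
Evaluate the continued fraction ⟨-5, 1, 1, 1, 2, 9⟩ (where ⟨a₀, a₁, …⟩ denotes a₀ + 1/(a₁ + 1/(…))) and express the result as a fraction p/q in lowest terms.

Start with 9.
2 + 1/(9/1) = 2 + 1/9 = 19/9
1 + 1/(19/9) = 1 + 9/19 = 28/19
1 + 1/(28/19) = 1 + 19/28 = 47/28
1 + 1/(47/28) = 1 + 28/47 = 75/47
-5 + 1/(75/47) = -5 + 47/75 = -328/75

-328/75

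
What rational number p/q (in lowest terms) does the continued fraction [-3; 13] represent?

a_0 = -3: -3/1
a_1 = 13: -38/13

-38/13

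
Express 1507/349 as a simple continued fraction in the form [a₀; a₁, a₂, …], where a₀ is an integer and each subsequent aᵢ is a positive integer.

[4; 3, 6, 1, 15]

1507 = 4·349 + 111, so a_0 = 4
349 = 3·111 + 16, so a_1 = 3
111 = 6·16 + 15, so a_2 = 6
16 = 1·15 + 1, so a_3 = 1
15 = 15·1 + 0, so a_4 = 15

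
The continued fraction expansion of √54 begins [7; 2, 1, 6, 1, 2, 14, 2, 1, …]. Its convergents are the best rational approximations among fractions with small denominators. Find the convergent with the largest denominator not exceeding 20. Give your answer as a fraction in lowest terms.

a_0 = 7: 7/1  (≤ bound)
a_1 = 2: 15/2  (≤ bound)
a_2 = 1: 22/3  (≤ bound)
a_3 = 6: 147/20  (≤ bound)
a_4 = 1: 169/23  (> 20, stop)

147/20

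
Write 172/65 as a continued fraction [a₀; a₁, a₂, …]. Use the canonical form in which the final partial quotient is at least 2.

[2; 1, 1, 1, 4, 1, 3]

Run the Euclidean algorithm, recording each quotient:
⌊172/65⌋ = 2, remainder 42
⌊65/42⌋ = 1, remainder 23
⌊42/23⌋ = 1, remainder 19
⌊23/19⌋ = 1, remainder 4
⌊19/4⌋ = 4, remainder 3
⌊4/3⌋ = 1, remainder 1
⌊3/1⌋ = 3, remainder 0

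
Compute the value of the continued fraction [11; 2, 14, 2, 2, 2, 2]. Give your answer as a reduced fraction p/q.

9933/865

a_0 = 11: 11/1
a_1 = 2: 23/2
a_2 = 14: 333/29
a_3 = 2: 689/60
a_4 = 2: 1711/149
a_5 = 2: 4111/358
a_6 = 2: 9933/865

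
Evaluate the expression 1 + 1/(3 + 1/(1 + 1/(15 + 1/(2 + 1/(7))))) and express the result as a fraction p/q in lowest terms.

1220/973

a_0 = 1: 1/1
a_1 = 3: 4/3
a_2 = 1: 5/4
a_3 = 15: 79/63
a_4 = 2: 163/130
a_5 = 7: 1220/973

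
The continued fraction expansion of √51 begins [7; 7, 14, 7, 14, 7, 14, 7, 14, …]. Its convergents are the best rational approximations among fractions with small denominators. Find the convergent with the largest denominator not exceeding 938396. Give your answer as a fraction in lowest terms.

List convergents until the denominator exceeds the bound:
a_0 = 7: 7/1  (≤ bound)
a_1 = 7: 50/7  (≤ bound)
a_2 = 14: 707/99  (≤ bound)
a_3 = 7: 4999/700  (≤ bound)
a_4 = 14: 70693/9899  (≤ bound)
a_5 = 7: 499850/69993  (≤ bound)
a_6 = 14: 7068593/989801  (> 938396, stop)

499850/69993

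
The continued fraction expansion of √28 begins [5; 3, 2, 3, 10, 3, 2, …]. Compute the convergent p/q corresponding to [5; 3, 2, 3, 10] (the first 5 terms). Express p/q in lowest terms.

a_0 = 5: 5/1
a_1 = 3: 16/3
a_2 = 2: 37/7
a_3 = 3: 127/24
a_4 = 10: 1307/247

1307/247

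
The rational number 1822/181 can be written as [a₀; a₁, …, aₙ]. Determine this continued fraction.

Run the Euclidean algorithm, recording each quotient:
1822 ÷ 181 → quotient 10, remainder 12
181 ÷ 12 → quotient 15, remainder 1
12 ÷ 1 → quotient 12, remainder 0

[10; 15, 12]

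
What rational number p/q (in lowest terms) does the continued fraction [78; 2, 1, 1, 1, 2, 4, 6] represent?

a_0 = 78: 78/1
a_1 = 2: 157/2
a_2 = 1: 235/3
a_3 = 1: 392/5
a_4 = 1: 627/8
a_5 = 2: 1646/21
a_6 = 4: 7211/92
a_7 = 6: 44912/573

44912/573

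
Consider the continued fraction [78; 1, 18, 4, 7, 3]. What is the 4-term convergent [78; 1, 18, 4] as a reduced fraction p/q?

Compute successive convergents:
a_0 = 78: 78/1
a_1 = 1: 79/1
a_2 = 18: 1500/19
a_3 = 4: 6079/77

6079/77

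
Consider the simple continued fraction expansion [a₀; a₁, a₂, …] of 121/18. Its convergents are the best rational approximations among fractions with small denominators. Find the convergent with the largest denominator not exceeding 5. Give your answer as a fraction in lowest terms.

a_0 = 6: 6/1  (≤ bound)
a_1 = 1: 7/1  (≤ bound)
a_2 = 2: 20/3  (≤ bound)
a_3 = 1: 27/4  (≤ bound)
a_4 = 1: 47/7  (> 5, stop)

27/4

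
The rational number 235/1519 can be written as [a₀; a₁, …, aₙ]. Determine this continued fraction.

235 = 0·1519 + 235, so a_0 = 0
1519 = 6·235 + 109, so a_1 = 6
235 = 2·109 + 17, so a_2 = 2
109 = 6·17 + 7, so a_3 = 6
17 = 2·7 + 3, so a_4 = 2
7 = 2·3 + 1, so a_5 = 2
3 = 3·1 + 0, so a_6 = 3

[0; 6, 2, 6, 2, 2, 3]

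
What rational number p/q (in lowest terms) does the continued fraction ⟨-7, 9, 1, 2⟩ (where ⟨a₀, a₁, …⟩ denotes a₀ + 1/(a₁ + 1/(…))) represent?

a_0 = -7: -7/1
a_1 = 9: -62/9
a_2 = 1: -69/10
a_3 = 2: -200/29

-200/29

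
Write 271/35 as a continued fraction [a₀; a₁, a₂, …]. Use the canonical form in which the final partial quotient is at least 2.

271 ÷ 35 → quotient 7, remainder 26
35 ÷ 26 → quotient 1, remainder 9
26 ÷ 9 → quotient 2, remainder 8
9 ÷ 8 → quotient 1, remainder 1
8 ÷ 1 → quotient 8, remainder 0

[7; 1, 2, 1, 8]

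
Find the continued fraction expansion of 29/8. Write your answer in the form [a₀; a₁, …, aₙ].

[3; 1, 1, 1, 2]

29 = 3·8 + 5, so a_0 = 3
8 = 1·5 + 3, so a_1 = 1
5 = 1·3 + 2, so a_2 = 1
3 = 1·2 + 1, so a_3 = 1
2 = 2·1 + 0, so a_4 = 2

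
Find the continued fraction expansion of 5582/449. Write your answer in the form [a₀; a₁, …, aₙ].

[12; 2, 3, 5, 1, 1, 5]

5582 = 12·449 + 194, so a_0 = 12
449 = 2·194 + 61, so a_1 = 2
194 = 3·61 + 11, so a_2 = 3
61 = 5·11 + 6, so a_3 = 5
11 = 1·6 + 5, so a_4 = 1
6 = 1·5 + 1, so a_5 = 1
5 = 5·1 + 0, so a_6 = 5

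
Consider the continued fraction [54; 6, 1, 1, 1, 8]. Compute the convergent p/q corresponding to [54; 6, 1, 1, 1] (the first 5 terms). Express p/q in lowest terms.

Use the convergent recurrence hₖ = aₖ·hₖ₋₁ + hₖ₋₂ (and likewise for the denominators kₖ):
a_0 = 54: 54/1
a_1 = 6: 325/6
a_2 = 1: 379/7
a_3 = 1: 704/13
a_4 = 1: 1083/20

1083/20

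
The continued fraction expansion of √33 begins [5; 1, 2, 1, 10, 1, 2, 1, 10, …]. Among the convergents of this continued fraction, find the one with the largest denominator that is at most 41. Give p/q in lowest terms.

List convergents until the denominator exceeds the bound:
a_0 = 5: 5/1  (≤ bound)
a_1 = 1: 6/1  (≤ bound)
a_2 = 2: 17/3  (≤ bound)
a_3 = 1: 23/4  (≤ bound)
a_4 = 10: 247/43  (> 41, stop)

23/4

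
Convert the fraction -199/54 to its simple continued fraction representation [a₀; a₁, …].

[-4; 3, 5, 1, 2]

Repeatedly divide and take the remainder:
-199 ÷ 54 → quotient -4, remainder 17
54 ÷ 17 → quotient 3, remainder 3
17 ÷ 3 → quotient 5, remainder 2
3 ÷ 2 → quotient 1, remainder 1
2 ÷ 1 → quotient 2, remainder 0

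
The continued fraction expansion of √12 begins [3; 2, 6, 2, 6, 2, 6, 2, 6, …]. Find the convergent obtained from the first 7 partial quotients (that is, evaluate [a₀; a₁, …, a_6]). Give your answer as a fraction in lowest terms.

Start with 6.
2 + 1/(6/1) = 2 + 1/6 = 13/6
6 + 1/(13/6) = 6 + 6/13 = 84/13
2 + 1/(84/13) = 2 + 13/84 = 181/84
6 + 1/(181/84) = 6 + 84/181 = 1170/181
2 + 1/(1170/181) = 2 + 181/1170 = 2521/1170
3 + 1/(2521/1170) = 3 + 1170/2521 = 8733/2521

8733/2521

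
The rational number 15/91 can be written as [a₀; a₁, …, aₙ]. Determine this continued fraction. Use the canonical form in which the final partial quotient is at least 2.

15 = 0·91 + 15, so a_0 = 0
91 = 6·15 + 1, so a_1 = 6
15 = 15·1 + 0, so a_2 = 15

[0; 6, 15]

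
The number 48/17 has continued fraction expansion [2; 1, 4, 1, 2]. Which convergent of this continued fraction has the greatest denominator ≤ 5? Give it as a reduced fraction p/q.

a_0 = 2: 2/1  (≤ bound)
a_1 = 1: 3/1  (≤ bound)
a_2 = 4: 14/5  (≤ bound)
a_3 = 1: 17/6  (> 5, stop)

14/5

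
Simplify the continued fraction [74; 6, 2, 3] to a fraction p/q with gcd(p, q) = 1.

3337/45

Starting at the tail and folding back:
Start with 3.
2 + 1/(3/1) = 2 + 1/3 = 7/3
6 + 1/(7/3) = 6 + 3/7 = 45/7
74 + 1/(45/7) = 74 + 7/45 = 3337/45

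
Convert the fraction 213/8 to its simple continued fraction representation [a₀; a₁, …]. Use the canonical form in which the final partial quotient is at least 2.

⌊213/8⌋ = 26, remainder 5
⌊8/5⌋ = 1, remainder 3
⌊5/3⌋ = 1, remainder 2
⌊3/2⌋ = 1, remainder 1
⌊2/1⌋ = 2, remainder 0

[26; 1, 1, 1, 2]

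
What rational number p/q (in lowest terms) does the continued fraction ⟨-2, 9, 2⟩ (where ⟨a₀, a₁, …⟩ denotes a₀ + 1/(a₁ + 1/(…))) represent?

a_0 = -2: -2/1
a_1 = 9: -17/9
a_2 = 2: -36/19

-36/19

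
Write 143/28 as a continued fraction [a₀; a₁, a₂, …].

[5; 9, 3]

143 ÷ 28 → quotient 5, remainder 3
28 ÷ 3 → quotient 9, remainder 1
3 ÷ 1 → quotient 3, remainder 0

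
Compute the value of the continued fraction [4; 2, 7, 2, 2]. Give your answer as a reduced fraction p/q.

353/79

Start with 2.
2 + 1/(2/1) = 2 + 1/2 = 5/2
7 + 1/(5/2) = 7 + 2/5 = 37/5
2 + 1/(37/5) = 2 + 5/37 = 79/37
4 + 1/(79/37) = 4 + 37/79 = 353/79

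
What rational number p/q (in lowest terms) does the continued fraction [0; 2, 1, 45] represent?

Start with 45.
1 + 1/(45/1) = 1 + 1/45 = 46/45
2 + 1/(46/45) = 2 + 45/46 = 137/46
0 + 1/(137/46) = 0 + 46/137 = 46/137

46/137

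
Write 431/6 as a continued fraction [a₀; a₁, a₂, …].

Run the Euclidean algorithm, recording each quotient:
⌊431/6⌋ = 71, remainder 5
⌊6/5⌋ = 1, remainder 1
⌊5/1⌋ = 5, remainder 0

[71; 1, 5]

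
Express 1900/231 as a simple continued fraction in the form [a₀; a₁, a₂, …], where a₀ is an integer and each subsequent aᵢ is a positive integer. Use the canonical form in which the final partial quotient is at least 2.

Apply division with remainder until the remainder is 0:
1900 ÷ 231 → quotient 8, remainder 52
231 ÷ 52 → quotient 4, remainder 23
52 ÷ 23 → quotient 2, remainder 6
23 ÷ 6 → quotient 3, remainder 5
6 ÷ 5 → quotient 1, remainder 1
5 ÷ 1 → quotient 5, remainder 0

[8; 4, 2, 3, 1, 5]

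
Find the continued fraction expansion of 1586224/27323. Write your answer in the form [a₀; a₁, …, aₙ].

[58; 18, 2, 1, 25, 2, 9]

⌊1586224/27323⌋ = 58, remainder 1490
⌊27323/1490⌋ = 18, remainder 503
⌊1490/503⌋ = 2, remainder 484
⌊503/484⌋ = 1, remainder 19
⌊484/19⌋ = 25, remainder 9
⌊19/9⌋ = 2, remainder 1
⌊9/1⌋ = 9, remainder 0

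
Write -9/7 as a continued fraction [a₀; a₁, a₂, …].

⌊-9/7⌋ = -2, remainder 5
⌊7/5⌋ = 1, remainder 2
⌊5/2⌋ = 2, remainder 1
⌊2/1⌋ = 2, remainder 0

[-2; 1, 2, 2]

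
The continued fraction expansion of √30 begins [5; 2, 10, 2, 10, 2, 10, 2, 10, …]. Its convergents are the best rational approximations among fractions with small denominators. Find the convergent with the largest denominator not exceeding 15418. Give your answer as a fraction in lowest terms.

55435/10121

List convergents until the denominator exceeds the bound:
a_0 = 5: 5/1  (≤ bound)
a_1 = 2: 11/2  (≤ bound)
a_2 = 10: 115/21  (≤ bound)
a_3 = 2: 241/44  (≤ bound)
a_4 = 10: 2525/461  (≤ bound)
a_5 = 2: 5291/966  (≤ bound)
a_6 = 10: 55435/10121  (≤ bound)
a_7 = 2: 116161/21208  (> 15418, stop)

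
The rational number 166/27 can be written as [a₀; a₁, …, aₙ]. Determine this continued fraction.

[6; 6, 1, 3]

⌊166/27⌋ = 6, remainder 4
⌊27/4⌋ = 6, remainder 3
⌊4/3⌋ = 1, remainder 1
⌊3/1⌋ = 3, remainder 0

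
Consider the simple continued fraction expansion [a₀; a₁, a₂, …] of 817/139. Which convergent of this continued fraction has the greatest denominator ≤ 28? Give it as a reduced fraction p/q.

List convergents until the denominator exceeds the bound:
a_0 = 5: 5/1  (≤ bound)
a_1 = 1: 6/1  (≤ bound)
a_2 = 7: 47/8  (≤ bound)
a_3 = 5: 241/41  (> 28, stop)

47/8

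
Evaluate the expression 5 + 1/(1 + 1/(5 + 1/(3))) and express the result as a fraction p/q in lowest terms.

111/19

Start with 3.
5 + 1/(3/1) = 5 + 1/3 = 16/3
1 + 1/(16/3) = 1 + 3/16 = 19/16
5 + 1/(19/16) = 5 + 16/19 = 111/19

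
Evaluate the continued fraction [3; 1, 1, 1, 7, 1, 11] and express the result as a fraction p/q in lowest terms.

1129/309

Starting at the tail and folding back:
Start with 11.
1 + 1/(11/1) = 1 + 1/11 = 12/11
7 + 1/(12/11) = 7 + 11/12 = 95/12
1 + 1/(95/12) = 1 + 12/95 = 107/95
1 + 1/(107/95) = 1 + 95/107 = 202/107
1 + 1/(202/107) = 1 + 107/202 = 309/202
3 + 1/(309/202) = 3 + 202/309 = 1129/309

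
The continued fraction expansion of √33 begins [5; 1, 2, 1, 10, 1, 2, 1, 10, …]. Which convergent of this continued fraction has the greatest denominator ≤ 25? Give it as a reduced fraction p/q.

23/4

a_0 = 5: 5/1  (≤ bound)
a_1 = 1: 6/1  (≤ bound)
a_2 = 2: 17/3  (≤ bound)
a_3 = 1: 23/4  (≤ bound)
a_4 = 10: 247/43  (> 25, stop)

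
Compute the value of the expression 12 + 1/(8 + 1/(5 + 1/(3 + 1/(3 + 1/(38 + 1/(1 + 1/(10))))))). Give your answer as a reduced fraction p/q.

a_0 = 12: 12/1
a_1 = 8: 97/8
a_2 = 5: 497/41
a_3 = 3: 1588/131
a_4 = 3: 5261/434
a_5 = 38: 201506/16623
a_6 = 1: 206767/17057
a_7 = 10: 2269176/187193

2269176/187193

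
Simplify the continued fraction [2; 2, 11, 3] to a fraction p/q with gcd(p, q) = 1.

176/71

Start with 3.
11 + 1/(3/1) = 11 + 1/3 = 34/3
2 + 1/(34/3) = 2 + 3/34 = 71/34
2 + 1/(71/34) = 2 + 34/71 = 176/71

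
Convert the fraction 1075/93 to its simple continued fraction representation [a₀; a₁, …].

[11; 1, 1, 3, 1, 2, 1, 2]

Apply division with remainder until the remainder is 0:
1075 ÷ 93 → quotient 11, remainder 52
93 ÷ 52 → quotient 1, remainder 41
52 ÷ 41 → quotient 1, remainder 11
41 ÷ 11 → quotient 3, remainder 8
11 ÷ 8 → quotient 1, remainder 3
8 ÷ 3 → quotient 2, remainder 2
3 ÷ 2 → quotient 1, remainder 1
2 ÷ 1 → quotient 2, remainder 0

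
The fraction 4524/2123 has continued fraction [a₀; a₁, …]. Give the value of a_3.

1

4524 ÷ 2123 → quotient 2, remainder 278
2123 ÷ 278 → quotient 7, remainder 177
278 ÷ 177 → quotient 1, remainder 101
177 ÷ 101 → quotient 1, remainder 76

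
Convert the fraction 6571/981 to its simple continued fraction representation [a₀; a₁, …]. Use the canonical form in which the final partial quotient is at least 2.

[6; 1, 2, 3, 5, 2, 8]

6571 ÷ 981 → quotient 6, remainder 685
981 ÷ 685 → quotient 1, remainder 296
685 ÷ 296 → quotient 2, remainder 93
296 ÷ 93 → quotient 3, remainder 17
93 ÷ 17 → quotient 5, remainder 8
17 ÷ 8 → quotient 2, remainder 1
8 ÷ 1 → quotient 8, remainder 0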